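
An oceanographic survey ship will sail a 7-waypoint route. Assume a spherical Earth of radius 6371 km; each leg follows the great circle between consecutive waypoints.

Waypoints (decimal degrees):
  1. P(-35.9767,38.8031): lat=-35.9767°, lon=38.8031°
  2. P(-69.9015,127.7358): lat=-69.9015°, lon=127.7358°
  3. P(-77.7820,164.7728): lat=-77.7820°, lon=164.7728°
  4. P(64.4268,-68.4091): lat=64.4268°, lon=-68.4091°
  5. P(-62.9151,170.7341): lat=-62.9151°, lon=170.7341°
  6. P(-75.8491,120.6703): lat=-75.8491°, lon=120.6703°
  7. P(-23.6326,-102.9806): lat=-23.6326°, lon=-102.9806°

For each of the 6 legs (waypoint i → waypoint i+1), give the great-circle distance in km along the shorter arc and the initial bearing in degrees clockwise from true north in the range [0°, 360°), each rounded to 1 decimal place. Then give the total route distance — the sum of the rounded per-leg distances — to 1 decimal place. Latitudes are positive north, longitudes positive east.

Leg 1: dist=6244.8 km, bearing=155.6°
Leg 2: dist=1402.0 km, bearing=144.3°
Leg 3: dist=17729.7 km, bearing=100.2°
Leg 4: dist=17199.4 km, bearing=246.0°
Leg 5: dist=2313.8 km, bearing=211.8°
Leg 6: dist=8550.9 km, bearing=139.5°
Total: 53440.6 km

Leg 1: φ1=-0.6279119, φ2=-1.2200113, Δφ=-0.5920995, Δλ=1.5521684 rad; a=sin²(Δφ/2)+cosφ1·cosφ2·sin²(Δλ/2)=0.2215690287; c=2·atan2(√a, √(1-a))=0.980193370; dist=6371·c=6244.812 ≈ 6244.8 km; running total=6244.8 km
Leg 1 bearing: y=sinΔλ·cosφ2=0.34357549, x=cosφ1·sinφ2-sinφ1·cosφ2·cosΔλ=-0.75621469; θ=atan2(y, x)=155.5660° ≈ 155.6°
Leg 2: φ1=-1.2200113, φ2=-1.3575520, Δφ=-0.1375407, Δλ=0.6464176 rad; a=sin²(Δφ/2)+cosφ1·cosφ2·sin²(Δλ/2)=0.0120580749; c=2·atan2(√a, √(1-a))=0.220062307; dist=6371·c=1402.017 ≈ 1402.0 km; running total=7646.8 km
Leg 2 bearing: y=sinΔλ·cosφ2=0.12747235, x=cosφ1·sinφ2-sinφ1·cosφ2·cosΔλ=-0.17720472; θ=atan2(y, x)=144.2706° ≈ 144.3°
Leg 3: φ1=-1.3575520, φ2=1.1244598, Δφ=2.4820118, Δλ=-4.0697919 rad; a=sin²(Δφ/2)+cosφ1·cosφ2·sin²(Δλ/2)=0.9681745822; c=2·atan2(√a, √(1-a))=2.782878910; dist=6371·c=17729.722 ≈ 17729.7 km; running total=25376.5 km
Leg 3 bearing: y=sinΔλ·cosφ2=0.34556510, x=cosφ1·sinφ2-sinφ1·cosφ2·cosΔλ=-0.06192741; θ=atan2(y, x)=100.1599° ≈ 100.2°
Leg 4: φ1=1.1244598, φ2=-1.0980756, Δφ=-2.2225354, Δλ=4.1738362 rad; a=sin²(Δφ/2)+cosφ1·cosφ2·sin²(Δλ/2)=0.9519578434; c=2·atan2(√a, √(1-a))=2.699634062; dist=6371·c=17199.369 ≈ 17199.4 km; running total=42575.9 km
Leg 4 bearing: y=sinΔλ·cosφ2=-0.39086196, x=cosφ1·sinφ2-sinφ1·cosφ2·cosΔλ=-0.17367602; θ=atan2(y, x)=-113.9575° <0 so +360° → 246.0425° ≈ 246.0°
Leg 5: φ1=-1.0980756, φ2=-1.3238165, Δφ=-0.2257409, Δλ=-0.8737781 rad; a=sin²(Δφ/2)+cosφ1·cosφ2·sin²(Δλ/2)=0.0326143590; c=2·atan2(√a, √(1-a))=0.363181631; dist=6371·c=2313.830 ≈ 2313.8 km; running total=44889.7 km
Leg 5 bearing: y=sinΔλ·cosφ2=-0.18745475, x=cosφ1·sinφ2-sinφ1·cosφ2·cosΔλ=-0.30176707; θ=atan2(y, x)=-148.1519° <0 so +360° → 211.8481° ≈ 211.8°
Leg 6: φ1=-1.3238165, φ2=-0.4124667, Δφ=0.9113498, Δλ=-3.9034446 rad; a=sin²(Δφ/2)+cosφ1·cosφ2·sin²(Δλ/2)=0.3866759796; c=2·atan2(√a, √(1-a))=1.342161549; dist=6371·c=8550.911 ≈ 8550.9 km; running total=53440.6 km
Leg 6 bearing: y=sinΔλ·cosφ2=0.63237359, x=cosφ1·sinφ2-sinφ1·cosφ2·cosΔλ=-0.74076603; θ=atan2(y, x)=139.5134° ≈ 139.5°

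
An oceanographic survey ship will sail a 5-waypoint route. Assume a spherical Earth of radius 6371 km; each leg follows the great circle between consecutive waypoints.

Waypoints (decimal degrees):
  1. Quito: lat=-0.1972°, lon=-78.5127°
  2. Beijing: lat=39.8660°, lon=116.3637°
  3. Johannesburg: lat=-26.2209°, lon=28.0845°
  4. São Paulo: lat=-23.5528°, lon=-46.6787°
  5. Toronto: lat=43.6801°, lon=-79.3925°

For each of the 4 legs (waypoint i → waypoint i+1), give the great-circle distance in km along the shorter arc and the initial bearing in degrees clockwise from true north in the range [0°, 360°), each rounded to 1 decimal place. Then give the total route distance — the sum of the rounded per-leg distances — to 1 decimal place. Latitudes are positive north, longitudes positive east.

Leg 1: dist=15353.2 km, bearing=342.8°
Leg 2: dist=11700.0 km, bearing=248.3°
Leg 3: dist=7436.6 km, bearing=254.1°
Leg 4: dist=8187.4 km, bearing=336.0°
Total: 42677.2 km

Leg 1: φ1=-0.0034418, φ2=0.6957930, Δφ=0.6992347, Δλ=3.4012348 rad; a=sin²(Δφ/2)+cosφ1·cosφ2·sin²(Δλ/2)=0.8720103825; c=2·atan2(√a, √(1-a))=2.409864392; dist=6371·c=15353.246 ≈ 15353.2 km; running total=15353.2 km
Leg 1 bearing: y=sinΔλ·cosφ2=-0.19705562, x=cosφ1·sinφ2-sinφ1·cosφ2·cosΔλ=0.63843730; θ=atan2(y, x)=-17.1530° <0 so +360° → 342.8470° ≈ 342.8°
Leg 2: φ1=0.6957930, φ2=-0.4576410, Δφ=-1.1534340, Δλ=-1.5407627 rad; a=sin²(Δφ/2)+cosφ1·cosφ2·sin²(Δλ/2)=0.6312677809; c=2·atan2(√a, √(1-a))=1.836445331; dist=6371·c=11699.993 ≈ 11700.0 km; running total=27053.2 km
Leg 2 bearing: y=sinΔλ·cosφ2=-0.89669269, x=cosφ1·sinφ2-sinφ1·cosφ2·cosΔλ=-0.35639486; θ=atan2(y, x)=-111.6756° <0 so +360° → 248.3244° ≈ 248.3°
Leg 3: φ1=-0.4576410, φ2=-0.4110739, Δφ=0.0465671, Δλ=-1.3048640 rad; a=sin²(Δφ/2)+cosφ1·cosφ2·sin²(Δλ/2)=0.3036610157; c=2·atan2(√a, √(1-a))=1.167254677; dist=6371·c=7436.580 ≈ 7436.6 km; running total=34489.8 km
Leg 3 bearing: y=sinΔλ·cosφ2=-0.88446856, x=cosφ1·sinφ2-sinφ1·cosφ2·cosΔλ=-0.25203050; θ=atan2(y, x)=-105.9050° <0 so +360° → 254.0950° ≈ 254.1°
Leg 4: φ1=-0.4110739, φ2=0.7623616, Δφ=1.1734355, Δλ=-0.5709635 rad; a=sin²(Δφ/2)+cosφ1·cosφ2·sin²(Δλ/2)=0.3590859222; c=2·atan2(√a, √(1-a))=1.285097359; dist=6371·c=8187.355 ≈ 8187.4 km; running total=42677.2 km
Leg 4 bearing: y=sinΔλ·cosφ2=-0.39085218, x=cosφ1·sinφ2-sinφ1·cosφ2·cosΔλ=0.87624623; θ=atan2(y, x)=-24.0394° <0 so +360° → 335.9606° ≈ 336.0°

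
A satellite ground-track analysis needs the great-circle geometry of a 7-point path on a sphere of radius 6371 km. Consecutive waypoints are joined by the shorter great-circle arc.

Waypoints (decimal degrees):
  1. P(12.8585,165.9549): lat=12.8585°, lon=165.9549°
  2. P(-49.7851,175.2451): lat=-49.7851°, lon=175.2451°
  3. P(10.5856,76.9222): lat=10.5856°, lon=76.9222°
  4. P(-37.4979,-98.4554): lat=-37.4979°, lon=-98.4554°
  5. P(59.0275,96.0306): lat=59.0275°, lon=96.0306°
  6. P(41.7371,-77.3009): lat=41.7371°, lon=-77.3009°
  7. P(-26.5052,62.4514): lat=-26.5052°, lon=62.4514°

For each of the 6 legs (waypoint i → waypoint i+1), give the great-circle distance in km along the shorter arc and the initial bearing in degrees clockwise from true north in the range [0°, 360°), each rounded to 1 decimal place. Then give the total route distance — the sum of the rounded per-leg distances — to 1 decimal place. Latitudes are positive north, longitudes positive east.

Leg 1: dist=7024.7 km, bearing=173.3°
Leg 2: dist=11500.2 km, bearing=270.6°
Leg 3: dist=16987.1 km, bearing=188.0°
Leg 4: dist=17405.0 km, bearing=341.1°
Leg 5: dist=8793.7 km, bearing=354.9°
Leg 6: dist=15987.9 km, bearing=78.1°
Total: 77698.6 km

Leg 1: φ1=0.2244232, φ2=-0.8689139, Δφ=-1.0933371, Δλ=0.1621446 rad; a=sin²(Δφ/2)+cosφ1·cosφ2·sin²(Δλ/2)=0.2743662096; c=2·atan2(√a, √(1-a))=1.102611061; dist=6371·c=7024.735 ≈ 7024.7 km; running total=7024.7 km
Leg 1 bearing: y=sinΔλ·cosφ2=0.10423154, x=cosφ1·sinφ2-sinφ1·cosφ2·cosΔλ=-0.88628063; θ=atan2(y, x)=173.2925° ≈ 173.3°
Leg 2: φ1=-0.8689139, φ2=0.1847536, Δφ=1.0536675, Δλ=-1.7160583 rad; a=sin²(Δφ/2)+cosφ1·cosφ2·sin²(Δλ/2)=0.6160755367; c=2·atan2(√a, √(1-a))=1.805084920; dist=6371·c=11500.196 ≈ 11500.2 km; running total=18524.9 km
Leg 2 bearing: y=sinΔλ·cosφ2=-0.97262880, x=cosφ1·sinφ2-sinφ1·cosφ2·cosΔλ=0.00995454; θ=atan2(y, x)=-89.4136° <0 so +360° → 270.5864° ≈ 270.6°
Leg 3: φ1=0.1847536, φ2=-0.6544618, Δφ=-0.8392154, Δλ=-3.0609166 rad; a=sin²(Δφ/2)+cosφ1·cosφ2·sin²(Δλ/2)=0.9445819015; c=2·atan2(√a, √(1-a))=2.666310842; dist=6371·c=16987.066 ≈ 16987.1 km; running total=35512.0 km
Leg 3 bearing: y=sinΔλ·cosφ2=-0.06393704, x=cosφ1·sinφ2-sinφ1·cosφ2·cosΔλ=-0.45310019; θ=atan2(y, x)=-171.9680° <0 so +360° → 188.0320° ≈ 188.0°
Leg 4: φ1=-0.6544618, φ2=1.0302242, Δφ=1.6846860, Δλ=3.3944210 rad; a=sin²(Δφ/2)+cosφ1·cosφ2·sin²(Δλ/2)=0.9586239998; c=2·atan2(√a, √(1-a))=2.731911822; dist=6371·c=17405.010 ≈ 17405.0 km; running total=52917.0 km
Leg 4 bearing: y=sinΔλ·cosφ2=-0.12873047, x=cosφ1·sinφ2-sinφ1·cosφ2·cosΔλ=0.37694108; θ=atan2(y, x)=-18.8557° <0 so +360° → 341.1443° ≈ 341.1°
Leg 5: φ1=1.0302242, φ2=0.7284498, Δφ=-0.3017744, Δλ=-3.0252054 rad; a=sin²(Δφ/2)+cosφ1·cosφ2·sin²(Δλ/2)=0.4053138020; c=2·atan2(√a, √(1-a))=1.380273389; dist=6371·c=8793.722 ≈ 8793.7 km; running total=61710.7 km
Leg 5 bearing: y=sinΔλ·cosφ2=-0.08665309, x=cosφ1·sinφ2-sinφ1·cosφ2·cosΔλ=0.97807430; θ=atan2(y, x)=-5.0629° <0 so +360° → 354.9371° ≈ 354.9°
Leg 6: φ1=0.7284498, φ2=-0.4626030, Δφ=-1.1910528, Δλ=2.4391378 rad; a=sin²(Δφ/2)+cosφ1·cosφ2·sin²(Δλ/2)=0.9033899699; c=2·atan2(√a, √(1-a))=2.509478126; dist=6371·c=15987.885 ≈ 15987.9 km; running total=77698.6 km
Leg 6 bearing: y=sinΔλ·cosφ2=0.57818497, x=cosφ1·sinφ2-sinφ1·cosφ2·cosΔλ=0.12168925; θ=atan2(y, x)=78.1146° ≈ 78.1°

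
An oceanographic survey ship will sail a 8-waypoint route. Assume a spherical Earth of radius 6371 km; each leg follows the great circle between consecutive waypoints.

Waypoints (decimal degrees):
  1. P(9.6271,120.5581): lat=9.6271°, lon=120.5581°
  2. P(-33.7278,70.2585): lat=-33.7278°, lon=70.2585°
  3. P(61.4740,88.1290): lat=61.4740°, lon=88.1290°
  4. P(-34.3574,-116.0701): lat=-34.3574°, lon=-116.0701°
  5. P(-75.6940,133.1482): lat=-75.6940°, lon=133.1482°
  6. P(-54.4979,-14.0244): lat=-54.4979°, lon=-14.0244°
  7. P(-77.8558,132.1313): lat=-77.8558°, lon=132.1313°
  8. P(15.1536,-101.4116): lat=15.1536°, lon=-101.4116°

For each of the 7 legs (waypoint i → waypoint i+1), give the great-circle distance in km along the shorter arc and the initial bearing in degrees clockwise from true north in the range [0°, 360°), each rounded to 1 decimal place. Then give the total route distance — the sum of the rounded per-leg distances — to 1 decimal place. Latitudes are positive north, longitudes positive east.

Leg 1: φ1=0.1680246, φ2=-0.5886612, Δφ=-0.7566858, Δλ=-0.8778936 rad; a=sin²(Δφ/2)+cosφ1·cosφ2·sin²(Δλ/2)=0.2845403367; c=2·atan2(√a, √(1-a))=1.125285029; dist=6371·c=7169.191 ≈ 7169.2 km; running total=7169.2 km
Leg 1 bearing: y=sinΔλ·cosφ2=-0.63989422, x=cosφ1·sinφ2-sinφ1·cosφ2·cosΔλ=-0.63627347; θ=atan2(y, x)=-134.8374° <0 so +360° → 225.1626° ≈ 225.2°
Leg 2: φ1=-0.5886612, φ2=1.0729237, Δφ=1.6615849, Δλ=0.3118991 rad; a=sin²(Δφ/2)+cosφ1·cosφ2·sin²(Δλ/2)=0.5549133345; c=2·atan2(√a, √(1-a))=1.680844989; dist=6371·c=10708.663 ≈ 10708.7 km; running total=17877.9 km
Leg 2 bearing: y=sinΔλ·cosφ2=0.14654646, x=cosφ1·sinφ2-sinφ1·cosφ2·cosΔλ=0.98308811; θ=atan2(y, x)=8.4785° ≈ 8.5°
Leg 3: φ1=1.0729237, φ2=-0.5996498, Δφ=-1.6725735, Δλ=-3.5639466 rad; a=sin²(Δφ/2)+cosφ1·cosφ2·sin²(Δλ/2)=0.9277187948; c=2·atan2(√a, √(1-a))=2.597191499; dist=6371·c=16546.707 ≈ 16546.7 km; running total=34424.6 km
Leg 3 bearing: y=sinΔλ·cosφ2=0.33839330, x=cosφ1·sinφ2-sinφ1·cosφ2·cosΔλ=0.39206697; θ=atan2(y, x)=40.7975° ≈ 40.8°
Leg 4: φ1=-0.5996498, φ2=-1.3211095, Δφ=-0.7214598, Δλ=4.3496799 rad; a=sin²(Δφ/2)+cosφ1·cosφ2·sin²(Δλ/2)=0.2627622786; c=2·atan2(√a, √(1-a))=1.076428297; dist=6371·c=6857.925 ≈ 6857.9 km; running total=41282.5 km
Leg 4 bearing: y=sinΔλ·cosφ2=-0.23102389, x=cosφ1·sinφ2-sinφ1·cosφ2·cosΔλ=-0.84941216; θ=atan2(y, x)=-164.7847° <0 so +360° → 195.2153° ≈ 195.2°
Leg 5: φ1=-1.3211095, φ2=-0.9511678, Δφ=0.3699417, Δλ=-2.5686464 rad; a=sin²(Δφ/2)+cosφ1·cosφ2·sin²(Δλ/2)=0.1658672600; c=2·atan2(√a, √(1-a))=0.838921574; dist=6371·c=5344.769 ≈ 5344.8 km; running total=46627.3 km
Leg 5 bearing: y=sinΔλ·cosφ2=-0.31482113, x=cosφ1·sinφ2-sinφ1·cosφ2·cosΔλ=-0.67402441; θ=atan2(y, x)=-154.9638° <0 so +360° → 205.0362° ≈ 205.0°
Leg 6: φ1=-0.9511678, φ2=-1.3588401, Δφ=-0.4076723, Δλ=2.5508982 rad; a=sin²(Δφ/2)+cosφ1·cosφ2·sin²(Δλ/2)=0.1527966495; c=2·atan2(√a, √(1-a))=0.803201259; dist=6371·c=5117.195 ≈ 5117.2 km; running total=51744.5 km
Leg 6 bearing: y=sinΔλ·cosφ2=0.11716459, x=cosφ1·sinφ2-sinφ1·cosφ2·cosΔλ=-0.70998013; θ=atan2(y, x)=170.6292° ≈ 170.6°
Leg 7: φ1=-1.3588401, φ2=0.2644802, Δφ=1.6233203, Δλ=-4.0760925 rad; a=sin²(Δφ/2)+cosφ1·cosφ2·sin²(Δλ/2)=0.6881093902; c=2·atan2(√a, √(1-a))=1.956508174; dist=6371·c=12464.914 ≈ 12464.9 km; running total=64209.4 km
Leg 7 bearing: y=sinΔλ·cosφ2=0.77633523, x=cosφ1·sinφ2-sinφ1·cosφ2·cosΔλ=-0.50573021; θ=atan2(y, x)=123.0815° ≈ 123.1°

Leg 1: dist=7169.2 km, bearing=225.2°
Leg 2: dist=10708.7 km, bearing=8.5°
Leg 3: dist=16546.7 km, bearing=40.8°
Leg 4: dist=6857.9 km, bearing=195.2°
Leg 5: dist=5344.8 km, bearing=205.0°
Leg 6: dist=5117.2 km, bearing=170.6°
Leg 7: dist=12464.9 km, bearing=123.1°
Total: 64209.4 km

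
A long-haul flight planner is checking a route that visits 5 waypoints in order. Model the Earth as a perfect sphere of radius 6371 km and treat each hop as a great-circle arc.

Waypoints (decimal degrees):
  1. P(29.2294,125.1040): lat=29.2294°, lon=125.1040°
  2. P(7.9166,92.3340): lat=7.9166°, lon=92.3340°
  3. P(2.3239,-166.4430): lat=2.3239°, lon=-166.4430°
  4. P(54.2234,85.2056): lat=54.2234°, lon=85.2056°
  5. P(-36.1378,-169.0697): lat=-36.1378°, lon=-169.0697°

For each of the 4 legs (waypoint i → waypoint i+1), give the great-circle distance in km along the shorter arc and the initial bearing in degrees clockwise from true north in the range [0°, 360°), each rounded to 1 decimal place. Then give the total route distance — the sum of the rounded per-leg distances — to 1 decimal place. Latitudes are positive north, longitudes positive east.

Leg 1: dist=4162.5 km, bearing=241.9°
Leg 2: dist=11206.2 km, bearing=86.1°
Leg 3: dist=10973.4 km, bearing=325.9°
Leg 4: dist=14158.5 km, bearing=102.1°
Total: 40500.6 km

Leg 1: φ1=0.5101493, φ2=0.1381707, Δφ=-0.3719785, Δλ=-0.5719444 rad; a=sin²(Δφ/2)+cosφ1·cosφ2·sin²(Δλ/2)=0.1029759457; c=2·atan2(√a, √(1-a))=0.653356338; dist=6371·c=4162.533 ≈ 4162.5 km; running total=4162.5 km
Leg 1 bearing: y=sinΔλ·cosφ2=-0.53610952, x=cosφ1·sinφ2-sinφ1·cosφ2·cosΔλ=-0.28648593; θ=atan2(y, x)=-118.1191° <0 so +360° → 241.8809° ≈ 241.9°
Leg 2: φ1=0.1381707, φ2=0.0405597, Δφ=-0.0976110, Δλ=-4.5165107 rad; a=sin²(Δφ/2)+cosφ1·cosφ2·sin²(Δλ/2)=0.5935149357; c=2·atan2(√a, √(1-a))=1.758934118; dist=6371·c=11206.169 ≈ 11206.2 km; running total=15368.7 km
Leg 2 bearing: y=sinΔλ·cosφ2=0.98007040, x=cosφ1·sinφ2-sinφ1·cosφ2·cosΔλ=0.06694652; θ=atan2(y, x)=86.0923° ≈ 86.1°
Leg 3: φ1=0.0405597, φ2=0.9463769, Δφ=0.9058172, Δλ=4.3920966 rad; a=sin²(Δφ/2)+cosφ1·cosφ2·sin²(Δλ/2)=0.5755087925; c=2·atan2(√a, √(1-a))=1.722393910; dist=6371·c=10973.372 ≈ 10973.4 km; running total=26342.1 km
Leg 3 bearing: y=sinΔλ·cosφ2=-0.55489428, x=cosφ1·sinφ2-sinφ1·cosφ2·cosΔλ=0.81809903; θ=atan2(y, x)=-34.1480° <0 so +360° → 325.8520° ≈ 325.9°
Leg 4: φ1=0.9463769, φ2=-0.6307236, Δφ=-1.5771005, Δλ=-4.4379412 rad; a=sin²(Δφ/2)+cosφ1·cosφ2·sin²(Δλ/2)=0.8032037380; c=2·atan2(√a, √(1-a))=2.222331069; dist=6371·c=14158.471 ≈ 14158.5 km; running total=40500.6 km
Leg 4 bearing: y=sinΔλ·cosφ2=0.77737653, x=cosφ1·sinφ2-sinφ1·cosφ2·cosΔλ=-0.16719959; θ=atan2(y, x)=102.1384° ≈ 102.1°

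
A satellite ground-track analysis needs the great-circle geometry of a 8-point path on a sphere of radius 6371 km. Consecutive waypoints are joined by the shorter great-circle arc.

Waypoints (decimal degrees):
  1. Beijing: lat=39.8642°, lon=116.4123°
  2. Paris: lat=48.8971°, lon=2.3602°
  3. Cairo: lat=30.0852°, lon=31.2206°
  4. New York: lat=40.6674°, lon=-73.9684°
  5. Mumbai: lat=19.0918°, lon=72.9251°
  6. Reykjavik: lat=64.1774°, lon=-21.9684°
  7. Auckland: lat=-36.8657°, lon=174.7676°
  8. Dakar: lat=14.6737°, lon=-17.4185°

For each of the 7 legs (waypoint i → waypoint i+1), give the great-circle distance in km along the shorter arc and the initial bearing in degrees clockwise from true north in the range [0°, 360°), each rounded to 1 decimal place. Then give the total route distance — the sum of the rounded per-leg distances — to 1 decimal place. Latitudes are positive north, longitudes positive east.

Leg 1: φ1=0.6957615, φ2=0.8534154, Δφ=0.1576538, Δλ=-1.9905847 rad; a=sin²(Δφ/2)+cosφ1·cosφ2·sin²(Δλ/2)=0.3613356747; c=2·atan2(√a, √(1-a))=1.289783749; dist=6371·c=8217.212 ≈ 8217.2 km; running total=8217.2 km
Leg 1 bearing: y=sinΔλ·cosφ2=-0.60033362, x=cosφ1·sinφ2-sinφ1·cosφ2·cosΔλ=0.75012557; θ=atan2(y, x)=-38.6707° <0 so +360° → 321.3293° ≈ 321.3°
Leg 2: φ1=0.8534154, φ2=0.5250858, Δφ=-0.3283296, Δλ=0.5037090 rad; a=sin²(Δφ/2)+cosφ1·cosφ2·sin²(Δλ/2)=0.0620347345; c=2·atan2(√a, √(1-a))=0.503435062; dist=6371·c=3207.385 ≈ 3207.4 km; running total=11424.6 km
Leg 2 bearing: y=sinΔλ·cosφ2=0.41765137, x=cosφ1·sinφ2-sinφ1·cosφ2·cosΔλ=-0.24148092; θ=atan2(y, x)=120.0360° ≈ 120.0°
Leg 3: φ1=0.5250858, φ2=0.7097800, Δφ=0.1846942, Δλ=-1.8358944 rad; a=sin²(Δφ/2)+cosφ1·cosφ2·sin²(Δλ/2)=0.4226430562; c=2·atan2(√a, √(1-a))=1.415458479; dist=6371·c=9017.886 ≈ 9017.9 km; running total=20442.5 km
Leg 3 bearing: y=sinΔλ·cosφ2=-0.73200824, x=cosφ1·sinφ2-sinφ1·cosφ2·cosΔλ=0.66349646; θ=atan2(y, x)=-47.8107° <0 so +360° → 312.1893° ≈ 312.2°
Leg 4: φ1=0.7097800, φ2=0.3332148, Δφ=-0.3765653, Δλ=2.5637752 rad; a=sin²(Δφ/2)+cosφ1·cosφ2·sin²(Δλ/2)=0.6936350952; c=2·atan2(√a, √(1-a))=1.968465215; dist=6371·c=12541.092 ≈ 12541.1 km; running total=32983.6 km
Leg 4 bearing: y=sinΔλ·cosφ2=0.51615383, x=cosφ1·sinφ2-sinφ1·cosφ2·cosΔλ=0.76394177; θ=atan2(y, x)=34.0448° ≈ 34.0°
Leg 5: φ1=0.3332148, φ2=1.1201069, Δφ=0.7868922, Δλ=-1.6562040 rad; a=sin²(Δφ/2)+cosφ1·cosφ2·sin²(Δλ/2)=0.3703454555; c=2·atan2(√a, √(1-a))=1.308489574; dist=6371·c=8336.387 ≈ 8336.4 km; running total=41320.0 km
Leg 5 bearing: y=sinΔλ·cosφ2=-0.43399847, x=cosφ1·sinφ2-sinφ1·cosφ2·cosΔλ=0.86278857; θ=atan2(y, x)=-26.7032° <0 so +360° → 333.2968° ≈ 333.3°
Leg 6: φ1=1.1201069, φ2=-0.6434278, Δφ=-1.7635348, Δλ=3.4336910 rad; a=sin²(Δφ/2)+cosφ1·cosφ2·sin²(Δλ/2)=0.9368811054; c=2·atan2(√a, √(1-a))=2.633681255; dist=6371·c=16779.183 ≈ 16779.2 km; running total=58099.2 km
Leg 6 bearing: y=sinΔλ·cosφ2=-0.23038248, x=cosφ1·sinφ2-sinφ1·cosφ2·cosΔλ=0.42832641; θ=atan2(y, x)=-28.2743° <0 so +360° → 331.7257° ≈ 331.7°
Leg 7: φ1=-0.6434278, φ2=0.2561044, Δφ=0.8995322, Δλ=-3.3542802 rad; a=sin²(Δφ/2)+cosφ1·cosφ2·sin²(Δλ/2)=0.9542420119; c=2·atan2(√a, √(1-a))=2.710438530; dist=6371·c=17268.204 ≈ 17268.2 km; running total=75367.4 km
Leg 7 bearing: y=sinΔλ·cosφ2=0.20420286, x=cosφ1·sinφ2-sinφ1·cosφ2·cosΔλ=-0.36463402; θ=atan2(y, x)=150.7502° ≈ 150.8°

Leg 1: dist=8217.2 km, bearing=321.3°
Leg 2: dist=3207.4 km, bearing=120.0°
Leg 3: dist=9017.9 km, bearing=312.2°
Leg 4: dist=12541.1 km, bearing=34.0°
Leg 5: dist=8336.4 km, bearing=333.3°
Leg 6: dist=16779.2 km, bearing=331.7°
Leg 7: dist=17268.2 km, bearing=150.8°
Total: 75367.4 km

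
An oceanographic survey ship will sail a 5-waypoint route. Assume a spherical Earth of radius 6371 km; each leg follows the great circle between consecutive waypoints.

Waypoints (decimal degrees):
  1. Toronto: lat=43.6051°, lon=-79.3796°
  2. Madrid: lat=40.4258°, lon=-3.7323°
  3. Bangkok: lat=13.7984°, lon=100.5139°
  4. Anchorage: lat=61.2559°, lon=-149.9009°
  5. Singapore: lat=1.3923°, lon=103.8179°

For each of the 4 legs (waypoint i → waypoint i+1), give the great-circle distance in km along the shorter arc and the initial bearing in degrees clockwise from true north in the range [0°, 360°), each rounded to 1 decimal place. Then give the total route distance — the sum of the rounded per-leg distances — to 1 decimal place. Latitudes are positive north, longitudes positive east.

Leg 1: φ1=0.7610526, φ2=0.7055633, Δφ=-0.0554893, Δλ=1.3202945 rad; a=sin²(Δφ/2)+cosφ1·cosφ2·sin²(Δλ/2)=0.2080609867; c=2·atan2(√a, √(1-a))=0.947298967; dist=6371·c=6035.242 ≈ 6035.2 km; running total=6035.2 km
Leg 1 bearing: y=sinΔλ·cosφ2=0.73748647, x=cosφ1·sinφ2-sinφ1·cosφ2·cosΔλ=0.33941150; θ=atan2(y, x)=65.2868° ≈ 65.3°
Leg 2: φ1=0.7055633, φ2=0.2408275, Δφ=-0.4647358, Δλ=1.8194394 rad; a=sin²(Δφ/2)+cosφ1·cosφ2·sin²(Δλ/2)=0.5136327998; c=2·atan2(√a, √(1-a))=1.598065306; dist=6371·c=10181.274 ≈ 10181.3 km; running total=16216.5 km
Leg 2 bearing: y=sinΔλ·cosφ2=0.94127567, x=cosφ1·sinφ2-sinφ1·cosφ2·cosΔλ=0.33653633; θ=atan2(y, x)=70.3264° ≈ 70.3°
Leg 3: φ1=0.2408275, φ2=1.0691171, Δφ=0.8282896, Δλ=-4.3705628 rad; a=sin²(Δφ/2)+cosφ1·cosφ2·sin²(Δλ/2)=0.4737161555; c=2·atan2(√a, √(1-a))=1.518204397; dist=6371·c=9672.480 ≈ 9672.5 km; running total=25889.0 km
Leg 3 bearing: y=sinΔλ·cosφ2=0.45307566, x=cosφ1·sinφ2-sinφ1·cosφ2·cosΔλ=0.88992083; θ=atan2(y, x)=26.9815° ≈ 27.0°
Leg 4: φ1=1.0691171, φ2=0.0243002, Δφ=-1.0448169, Δλ=4.4282284 rad; a=sin²(Δφ/2)+cosφ1·cosφ2·sin²(Δλ/2)=0.5567385872; c=2·atan2(√a, √(1-a))=1.684518466; dist=6371·c=10732.067 ≈ 10732.1 km; running total=36621.1 km
Leg 4 bearing: y=sinΔλ·cosφ2=-0.95961394, x=cosφ1·sinφ2-sinφ1·cosφ2·cosΔλ=0.25741799; θ=atan2(y, x)=-74.9838° <0 so +360° → 285.0162° ≈ 285.0°

Leg 1: dist=6035.2 km, bearing=65.3°
Leg 2: dist=10181.3 km, bearing=70.3°
Leg 3: dist=9672.5 km, bearing=27.0°
Leg 4: dist=10732.1 km, bearing=285.0°
Total: 36621.1 km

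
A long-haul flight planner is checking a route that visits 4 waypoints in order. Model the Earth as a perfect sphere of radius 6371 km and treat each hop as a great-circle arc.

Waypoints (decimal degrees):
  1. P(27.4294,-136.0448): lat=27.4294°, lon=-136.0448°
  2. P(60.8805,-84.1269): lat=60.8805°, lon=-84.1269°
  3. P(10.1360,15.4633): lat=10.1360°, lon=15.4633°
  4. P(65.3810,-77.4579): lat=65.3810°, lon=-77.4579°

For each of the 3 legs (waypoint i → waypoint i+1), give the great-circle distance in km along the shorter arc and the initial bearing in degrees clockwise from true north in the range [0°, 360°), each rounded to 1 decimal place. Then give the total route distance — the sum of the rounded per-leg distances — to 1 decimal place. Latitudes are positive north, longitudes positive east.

Leg 1: dist=5339.9 km, bearing=31.0°
Leg 2: dist=9536.1 km, bearing=76.7°
Leg 3: dist=9118.5 km, bearing=335.2°
Total: 23994.5 km

Leg 1: φ1=0.4787333, φ2=1.0625652, Δφ=0.5838318, Δλ=0.9061383 rad; a=sin²(Δφ/2)+cosφ1·cosφ2·sin²(Δλ/2)=0.1655807122; c=2·atan2(√a, √(1-a))=0.838150938; dist=6371·c=5339.860 ≈ 5339.9 km; running total=5339.9 km
Leg 1 bearing: y=sinΔλ·cosφ2=0.38304213, x=cosφ1·sinφ2-sinφ1·cosφ2·cosΔλ=0.63712925; θ=atan2(y, x)=31.0143° ≈ 31.0°
Leg 2: φ1=1.0625652, φ2=0.1769066, Δφ=-0.8856586, Δλ=1.7381769 rad; a=sin²(Δφ/2)+cosφ1·cosφ2·sin²(Δλ/2)=0.4630329157; c=2·atan2(√a, √(1-a))=1.496794635; dist=6371·c=9536.079 ≈ 9536.1 km; running total=14876.0 km
Leg 2 bearing: y=sinΔλ·cosφ2=0.97063546, x=cosφ1·sinφ2-sinφ1·cosφ2·cosΔλ=0.22891163; θ=atan2(y, x)=76.7300° ≈ 76.7°
Leg 3: φ1=0.1769066, φ2=1.1411137, Δφ=0.9642071, Δλ=-1.6217809 rad; a=sin²(Δφ/2)+cosφ1·cosφ2·sin²(Δλ/2)=0.4304554295; c=2·atan2(√a, √(1-a))=1.431254771; dist=6371·c=9118.524 ≈ 9118.5 km; running total=23994.5 km
Leg 3 bearing: y=sinΔλ·cosφ2=-0.41604096, x=cosφ1·sinφ2-sinφ1·cosφ2·cosΔλ=0.89864572; θ=atan2(y, x)=-24.8425° <0 so +360° → 335.1575° ≈ 335.2°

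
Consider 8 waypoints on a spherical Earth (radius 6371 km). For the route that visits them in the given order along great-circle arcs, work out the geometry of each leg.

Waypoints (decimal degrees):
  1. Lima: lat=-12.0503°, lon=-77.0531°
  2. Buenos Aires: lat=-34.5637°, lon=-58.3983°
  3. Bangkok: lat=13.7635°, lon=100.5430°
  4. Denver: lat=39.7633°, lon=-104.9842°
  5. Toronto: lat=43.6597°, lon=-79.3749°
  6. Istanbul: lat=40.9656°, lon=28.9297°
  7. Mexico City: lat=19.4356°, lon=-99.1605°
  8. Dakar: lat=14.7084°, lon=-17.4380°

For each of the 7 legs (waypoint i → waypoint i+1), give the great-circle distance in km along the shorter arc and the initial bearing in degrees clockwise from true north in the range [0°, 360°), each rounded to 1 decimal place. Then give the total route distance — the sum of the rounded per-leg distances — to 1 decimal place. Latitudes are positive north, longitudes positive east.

Leg 1: φ1=-0.2103174, φ2=-0.6032504, Δφ=-0.3929330, Δλ=0.3255877 rad; a=sin²(Δφ/2)+cosφ1·cosφ2·sin²(Δλ/2)=0.0592603681; c=2·atan2(√a, √(1-a))=0.491810671; dist=6371·c=3133.326 ≈ 3133.3 km; running total=3133.3 km
Leg 1 bearing: y=sinΔλ·cosφ2=0.26340807, x=cosφ1·sinφ2-sinφ1·cosφ2·cosΔλ=-0.39193175; θ=atan2(y, x)=146.0959° ≈ 146.1°
Leg 2: φ1=-0.6032504, φ2=0.2402184, Δφ=0.8434688, Δλ=2.7740490 rad; a=sin²(Δφ/2)+cosφ1·cosφ2·sin²(Δλ/2)=0.9407023373; c=2·atan2(√a, √(1-a))=2.649624052; dist=6371·c=16880.755 ≈ 16880.8 km; running total=20014.1 km
Leg 2 bearing: y=sinΔλ·cosφ2=0.34900660, x=cosφ1·sinφ2-sinφ1·cosφ2·cosΔλ=-0.31830833; θ=atan2(y, x)=132.3661° ≈ 132.4°
Leg 3: φ1=0.2402184, φ2=0.6940005, Δφ=0.4537821, Δλ=-3.5871263 rad; a=sin²(Δφ/2)+cosφ1·cosφ2·sin²(Δλ/2)=0.7607810823; c=2·atan2(√a, √(1-a))=2.119477174; dist=6371·c=13503.189 ≈ 13503.2 km; running total=33517.3 km
Leg 3 bearing: y=sinΔλ·cosφ2=0.33126037, x=cosφ1·sinφ2-sinφ1·cosφ2·cosΔλ=0.78628206; θ=atan2(y, x)=22.8457° ≈ 22.8°
Leg 4: φ1=0.6940005, φ2=0.7620055, Δφ=0.0680050, Δλ=0.4469666 rad; a=sin²(Δφ/2)+cosφ1·cosφ2·sin²(Δλ/2)=0.0284713563; c=2·atan2(√a, √(1-a))=0.339091386; dist=6371·c=2160.351 ≈ 2160.4 km; running total=35677.7 km
Leg 4 bearing: y=sinΔλ·cosφ2=0.31269959, x=cosφ1·sinφ2-sinφ1·cosφ2·cosΔλ=0.11341040; θ=atan2(y, x)=70.0652° ≈ 70.1°
Leg 5: φ1=0.7620055, φ2=0.7149846, Δφ=-0.0470209, Δλ=1.8902719 rad; a=sin²(Δφ/2)+cosφ1·cosφ2·sin²(Δλ/2)=0.3594784812; c=2·atan2(√a, √(1-a))=1.285915548; dist=6371·c=8192.568 ≈ 8192.6 km; running total=43870.3 km
Leg 5 bearing: y=sinΔλ·cosφ2=0.71689531, x=cosφ1·sinφ2-sinφ1·cosφ2·cosΔλ=0.63802502; θ=atan2(y, x)=48.3314° ≈ 48.3°
Leg 6: φ1=0.7149846, φ2=0.3392152, Δφ=-0.3757694, Δλ=-2.2355957 rad; a=sin²(Δφ/2)+cosφ1·cosφ2·sin²(Δλ/2)=0.6105643897; c=2·atan2(√a, √(1-a))=1.793768078; dist=6371·c=11428.096 ≈ 11428.1 km; running total=55298.4 km
Leg 6 bearing: y=sinΔλ·cosφ2=-0.74219190, x=cosφ1·sinφ2-sinφ1·cosφ2·cosΔλ=0.63265571; θ=atan2(y, x)=-49.5552° <0 so +360° → 310.4448° ≈ 310.4°
Leg 7: φ1=0.3392152, φ2=0.2567100, Δφ=-0.0825052, Δλ=1.4263267 rad; a=sin²(Δφ/2)+cosφ1·cosφ2·sin²(Δλ/2)=0.3921003628; c=2·atan2(√a, √(1-a))=1.353286009; dist=6371·c=8621.785 ≈ 8621.8 km; running total=63920.2 km
Leg 7 bearing: y=sinΔλ·cosφ2=0.95715432, x=cosφ1·sinφ2-sinφ1·cosφ2·cosΔλ=0.19309656; θ=atan2(y, x)=78.5942° ≈ 78.6°

Leg 1: dist=3133.3 km, bearing=146.1°
Leg 2: dist=16880.8 km, bearing=132.4°
Leg 3: dist=13503.2 km, bearing=22.8°
Leg 4: dist=2160.4 km, bearing=70.1°
Leg 5: dist=8192.6 km, bearing=48.3°
Leg 6: dist=11428.1 km, bearing=310.4°
Leg 7: dist=8621.8 km, bearing=78.6°
Total: 63920.2 km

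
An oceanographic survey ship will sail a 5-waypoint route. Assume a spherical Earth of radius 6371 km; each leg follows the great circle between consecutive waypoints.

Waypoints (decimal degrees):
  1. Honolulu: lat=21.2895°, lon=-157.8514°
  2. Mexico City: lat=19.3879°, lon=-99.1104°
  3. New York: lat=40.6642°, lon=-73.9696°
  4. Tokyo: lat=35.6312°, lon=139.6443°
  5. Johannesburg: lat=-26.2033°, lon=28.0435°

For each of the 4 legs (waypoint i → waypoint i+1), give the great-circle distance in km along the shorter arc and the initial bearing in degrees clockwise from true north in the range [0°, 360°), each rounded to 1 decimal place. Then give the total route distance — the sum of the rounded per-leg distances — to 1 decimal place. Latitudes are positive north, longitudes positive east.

Leg 1: dist=6092.1 km, bearing=80.7°
Leg 2: dist=3360.8 km, bearing=39.8°
Leg 3: dist=10862.7 km, bearing=333.0°
Leg 4: dist=13534.2 km, bearing=258.7°
Total: 33849.8 km

Leg 1: φ1=0.3715719, φ2=0.3383827, Δφ=-0.0331892, Δλ=1.0252239 rad; a=sin²(Δφ/2)+cosφ1·cosφ2·sin²(Δλ/2)=0.2116963414; c=2·atan2(√a, √(1-a))=0.956226252; dist=6371·c=6092.117 ≈ 6092.1 km; running total=6092.1 km
Leg 1 bearing: y=sinΔλ·cosφ2=0.80635532, x=cosφ1·sinφ2-sinφ1·cosφ2·cosΔλ=0.13158685; θ=atan2(y, x)=80.7318° ≈ 80.7°
Leg 2: φ1=0.3383827, φ2=0.7097242, Δφ=0.3713415, Δλ=0.4387897 rad; a=sin²(Δφ/2)+cosφ1·cosφ2·sin²(Δλ/2)=0.0679714797; c=2·atan2(√a, √(1-a))=0.527522181; dist=6371·c=3360.844 ≈ 3360.8 km; running total=9452.9 km
Leg 2 bearing: y=sinΔλ·cosφ2=0.32226199, x=cosφ1·sinφ2-sinφ1·cosφ2·cosΔλ=0.38672037; θ=atan2(y, x)=39.8051° ≈ 39.8°
Leg 3: φ1=0.7097242, φ2=0.6218818, Δφ=-0.0878424, Δλ=3.7282659 rad; a=sin²(Δφ/2)+cosφ1·cosφ2·sin²(Δλ/2)=0.5669121262; c=2·atan2(√a, √(1-a))=1.705023275; dist=6371·c=10862.703 ≈ 10862.7 km; running total=20315.6 km
Leg 3 bearing: y=sinΔλ·cosφ2=-0.44995183, x=cosφ1·sinφ2-sinφ1·cosφ2·cosΔλ=0.88296910; θ=atan2(y, x)=-27.0029° <0 so +360° → 332.9971° ≈ 333.0°
Leg 4: φ1=0.6218818, φ2=-0.4573339, Δφ=-1.0792156, Δλ=-1.9478014 rad; a=sin²(Δφ/2)+cosφ1·cosφ2·sin²(Δλ/2)=0.7628514267; c=2·atan2(√a, √(1-a))=2.124337466; dist=6371·c=13534.154 ≈ 13534.2 km; running total=33849.8 km
Leg 4 bearing: y=sinΔλ·cosφ2=-0.83422148, x=cosφ1·sinφ2-sinφ1·cosφ2·cosΔλ=-0.16646632; θ=atan2(y, x)=-101.2850° <0 so +360° → 258.7150° ≈ 258.7°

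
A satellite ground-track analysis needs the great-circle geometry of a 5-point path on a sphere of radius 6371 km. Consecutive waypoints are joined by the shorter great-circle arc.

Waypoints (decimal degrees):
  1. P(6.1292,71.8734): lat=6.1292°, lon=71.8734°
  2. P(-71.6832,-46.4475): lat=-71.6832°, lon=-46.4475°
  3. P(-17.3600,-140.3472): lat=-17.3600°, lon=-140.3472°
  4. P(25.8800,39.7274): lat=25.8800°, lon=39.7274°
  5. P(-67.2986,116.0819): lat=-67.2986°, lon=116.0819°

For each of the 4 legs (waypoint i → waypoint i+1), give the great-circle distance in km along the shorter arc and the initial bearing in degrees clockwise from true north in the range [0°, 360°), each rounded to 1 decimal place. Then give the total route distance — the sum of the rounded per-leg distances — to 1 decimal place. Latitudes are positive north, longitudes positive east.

Leg 1: dist=11614.7 km, bearing=196.6°
Leg 2: dist=8313.0 km, bearing=260.7°
Leg 3: dist=19067.7 km, bearing=359.5°
Leg 4: dist=12087.9 km, bearing=156.7°
Total: 51083.3 km

Leg 1: φ1=0.1069747, φ2=-1.2511079, Δφ=-1.3580826, Δλ=-2.0650893 rad; a=sin²(Δφ/2)+cosφ1·cosφ2·sin²(Δλ/2)=0.6248009224; c=2·atan2(√a, √(1-a))=1.823065391; dist=6371·c=11614.7496 ≈ 11614.7 km; running total=11614.7 km
Leg 1 bearing: y=sinΔλ·cosφ2=-0.27665398, x=cosφ1·sinφ2-sinφ1·cosφ2·cosΔλ=-0.92798787; θ=atan2(y, x)=-163.3995° <0 so +360° → 196.6005° ≈ 196.6°
Leg 2: φ1=-1.2511079, φ2=-0.3029892, Δφ=0.9481187, Δλ=-1.6388589 rad; a=sin²(Δφ/2)+cosφ1·cosφ2·sin²(Δλ/2)=0.3685715438; c=2·atan2(√a, √(1-a))=1.304814275; dist=6371·c=8312.972 ≈ 8313.0 km; running total=19927.7 km
Leg 2 bearing: y=sinΔλ·cosφ2=-0.95223897, x=cosφ1·sinφ2-sinφ1·cosφ2·cosΔλ=-0.15539366; θ=atan2(y, x)=-99.2683° <0 so +360° → 260.7317° ≈ 260.7°
Leg 3: φ1=-0.3029892, φ2=0.4516912, Δφ=0.7546804, Δλ=3.1428947 rad; a=sin²(Δφ/2)+cosφ1·cosφ2·sin²(Δλ/2)=0.9944817400; c=2·atan2(√a, √(1-a))=2.992885688; dist=6371·c=19067.675 ≈ 19067.7 km; running total=38995.4 km
Leg 3 bearing: y=sinΔλ·cosφ2=-0.00117144, x=cosφ1·sinφ2-sinφ1·cosφ2·cosΔλ=0.14815486; θ=atan2(y, x)=-0.4530° <0 so +360° → 359.5470° ≈ 359.5°
Leg 4: φ1=0.4516912, φ2=-1.1745822, Δφ=-1.6262734, Δλ=1.3326374 rad; a=sin²(Δφ/2)+cosφ1·cosφ2·sin²(Δλ/2)=0.6603787630; c=2·atan2(√a, √(1-a))=1.897325492; dist=6371·c=12087.861 ≈ 12087.9 km; running total=51083.3 km
Leg 4 bearing: y=sinΔλ·cosφ2=0.37503535, x=cosφ1·sinφ2-sinφ1·cosφ2·cosΔλ=-0.86974887; θ=atan2(y, x)=156.6743° ≈ 156.7°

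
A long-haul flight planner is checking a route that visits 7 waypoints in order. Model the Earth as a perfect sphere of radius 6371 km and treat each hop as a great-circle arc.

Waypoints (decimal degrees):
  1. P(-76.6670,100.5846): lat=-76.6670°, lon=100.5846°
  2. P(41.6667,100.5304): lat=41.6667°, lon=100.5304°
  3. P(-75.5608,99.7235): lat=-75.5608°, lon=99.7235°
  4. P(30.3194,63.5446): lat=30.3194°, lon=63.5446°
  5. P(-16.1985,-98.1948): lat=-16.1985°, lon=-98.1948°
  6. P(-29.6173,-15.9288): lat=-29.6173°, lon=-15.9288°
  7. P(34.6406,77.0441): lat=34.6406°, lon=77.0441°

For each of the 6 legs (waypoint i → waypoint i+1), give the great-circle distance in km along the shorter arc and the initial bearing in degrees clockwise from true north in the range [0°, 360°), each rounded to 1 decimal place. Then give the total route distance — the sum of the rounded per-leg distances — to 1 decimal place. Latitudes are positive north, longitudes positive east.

Leg 1: φ1=-1.3380916, φ2=0.7272211, Δφ=2.0653127, Δλ=-0.0009460 rad; a=sin²(Δφ/2)+cosφ1·cosφ2·sin²(Δλ/2)=0.7373030399; c=2·atan2(√a, √(1-a))=2.065312769; dist=6371·c=13158.108 ≈ 13158.1 km; running total=13158.1 km
Leg 1 bearing: y=sinΔλ·cosφ2=-0.00070666, x=cosφ1·sinφ2-sinφ1·cosφ2·cosΔλ=0.88019803; θ=atan2(y, x)=-0.0460° <0 so +360° → 359.9540° (rounds to 360.0° ≡ 0.0°) ≈ 0.0°
Leg 2: φ1=0.7272211, φ2=-1.3187847, Δφ=-2.0460058, Δλ=-0.0140831 rad; a=sin²(Δφ/2)+cosφ1·cosφ2·sin²(Δλ/2)=0.7287716176; c=2·atan2(√a, √(1-a))=2.046026622; dist=6371·c=13035.236 ≈ 13035.2 km; running total=26193.3 km
Leg 2 bearing: y=sinΔλ·cosφ2=-0.00351153, x=cosφ1·sinφ2-sinφ1·cosφ2·cosΔλ=-0.88918044; θ=atan2(y, x)=-179.7737° <0 so +360° → 180.2263° ≈ 180.2°
Leg 3: φ1=-1.3187847, φ2=0.5291734, Δφ=1.8479581, Δλ=-0.6314409 rad; a=sin²(Δφ/2)+cosφ1·cosφ2·sin²(Δλ/2)=0.6575656514; c=2·atan2(√a, √(1-a))=1.891391330; dist=6371·c=12050.054 ≈ 12050.1 km; running total=38243.4 km
Leg 3 bearing: y=sinΔλ·cosφ2=-0.50956882, x=cosφ1·sinφ2-sinφ1·cosφ2·cosΔλ=0.80064467; θ=atan2(y, x)=-32.4746° <0 so +360° → 327.5254° ≈ 327.5°
Leg 4: φ1=0.5291734, φ2=-0.2827172, Δφ=-0.8118905, Δλ=-2.8228851 rad; a=sin²(Δφ/2)+cosφ1·cosφ2·sin²(Δλ/2)=0.9640189298; c=2·atan2(√a, √(1-a))=2.759906427; dist=6371·c=17583.364 ≈ 17583.4 km; running total=55826.8 km
Leg 4 bearing: y=sinΔλ·cosφ2=-0.30090023, x=cosφ1·sinφ2-sinφ1·cosφ2·cosΔλ=0.21955587; θ=atan2(y, x)=-53.8831° <0 so +360° → 306.1169° ≈ 306.1°
Leg 5: φ1=-0.2827172, φ2=-0.5169194, Δφ=-0.2342022, Δλ=1.4358126 rad; a=sin²(Δφ/2)+cosφ1·cosφ2·sin²(Δλ/2)=0.3748933585; c=2·atan2(√a, √(1-a))=1.317895788; dist=6371·c=8396.314 ≈ 8396.3 km; running total=64223.1 km
Leg 5 bearing: y=sinΔλ·cosφ2=0.86143776, x=cosφ1·sinφ2-sinφ1·cosφ2·cosΔλ=-0.44194830; θ=atan2(y, x)=117.1594° ≈ 117.2°
Leg 6: φ1=-0.5169194, φ2=0.6045925, Δφ=1.1215119, Δλ=1.6226832 rad; a=sin²(Δφ/2)+cosφ1·cosφ2·sin²(Δλ/2)=0.6590069960; c=2·atan2(√a, √(1-a))=1.894430321; dist=6371·c=12069.416 ≈ 12069.4 km; running total=76292.5 km
Leg 6 bearing: y=sinΔλ·cosφ2=0.82162653, x=cosφ1·sinφ2-sinφ1·cosφ2·cosΔλ=0.47307182; θ=atan2(y, x)=60.0677° ≈ 60.1°

Leg 1: dist=13158.1 km, bearing=0.0°
Leg 2: dist=13035.2 km, bearing=180.2°
Leg 3: dist=12050.1 km, bearing=327.5°
Leg 4: dist=17583.4 km, bearing=306.1°
Leg 5: dist=8396.3 km, bearing=117.2°
Leg 6: dist=12069.4 km, bearing=60.1°
Total: 76292.5 km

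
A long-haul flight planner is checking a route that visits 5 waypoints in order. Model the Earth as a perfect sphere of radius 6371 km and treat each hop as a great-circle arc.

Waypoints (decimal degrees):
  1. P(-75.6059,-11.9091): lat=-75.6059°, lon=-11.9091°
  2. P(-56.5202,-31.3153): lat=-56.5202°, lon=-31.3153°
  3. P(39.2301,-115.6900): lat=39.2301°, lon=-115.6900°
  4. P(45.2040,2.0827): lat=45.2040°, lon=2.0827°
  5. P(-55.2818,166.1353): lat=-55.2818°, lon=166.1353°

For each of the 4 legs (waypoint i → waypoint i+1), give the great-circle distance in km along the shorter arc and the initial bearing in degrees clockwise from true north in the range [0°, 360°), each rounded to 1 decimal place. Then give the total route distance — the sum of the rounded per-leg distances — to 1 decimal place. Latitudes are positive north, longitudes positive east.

Leg 1: dist=2269.2 km, bearing=328.3°
Leg 2: dist=13238.1 km, bearing=298.1°
Leg 3: dist=8760.6 km, bearing=39.5°
Leg 4: dist=18427.9 km, bearing=140.6°
Total: 42695.8 km

Leg 1: φ1=-1.3195719, φ2=-0.9864636, Δφ=0.3331083, Δλ=-0.3387021 rad; a=sin²(Δφ/2)+cosφ1·cosφ2·sin²(Δλ/2)=0.0313802134; c=2·atan2(√a, √(1-a))=0.356168833; dist=6371·c=2269.152 ≈ 2269.2 km; running total=2269.2 km
Leg 1 bearing: y=sinΔλ·cosφ2=-0.18329065, x=cosφ1·sinφ2-sinφ1·cosφ2·cosΔλ=0.29662522; θ=atan2(y, x)=-31.7127° <0 so +360° → 328.2873° ≈ 328.3°
Leg 2: φ1=-0.9864636, φ2=0.6846944, Δφ=1.6711580, Δλ=-1.4726163 rad; a=sin²(Δφ/2)+cosφ1·cosφ2·sin²(Δλ/2)=0.7428084214; c=2·atan2(√a, √(1-a))=2.077864987; dist=6371·c=13238.078 ≈ 13238.1 km; running total=15507.3 km
Leg 2 bearing: y=sinΔλ·cosφ2=-0.77088198, x=cosφ1·sinφ2-sinφ1·cosφ2·cosΔλ=0.41221020; θ=atan2(y, x)=-61.8655° <0 so +360° → 298.1345° ≈ 298.1°
Leg 3: φ1=0.6846944, φ2=0.7889586, Δφ=0.1042642, Δλ=2.0555214 rad; a=sin²(Δφ/2)+cosφ1·cosφ2·sin²(Δλ/2)=0.4027625043; c=2·atan2(√a, √(1-a))=1.375074133; dist=6371·c=8760.597 ≈ 8760.6 km; running total=24267.9 km
Leg 3 bearing: y=sinΔλ·cosφ2=0.62341870, x=cosφ1·sinφ2-sinφ1·cosφ2·cosΔλ=0.75731671; θ=atan2(y, x)=39.4610° ≈ 39.5°
Leg 4: φ1=0.7889586, φ2=-0.9648494, Δφ=-1.7538081, Δλ=2.8632580 rad; a=sin²(Δφ/2)+cosφ1·cosφ2·sin²(Δλ/2)=0.9845635789; c=2·atan2(√a, √(1-a))=2.892462091; dist=6371·c=18427.876 ≈ 18427.9 km; running total=42695.8 km
Leg 4 bearing: y=sinΔλ·cosφ2=0.15648400, x=cosφ1·sinφ2-sinφ1·cosφ2·cosΔλ=-0.19053952; θ=atan2(y, x)=140.6048° ≈ 140.6°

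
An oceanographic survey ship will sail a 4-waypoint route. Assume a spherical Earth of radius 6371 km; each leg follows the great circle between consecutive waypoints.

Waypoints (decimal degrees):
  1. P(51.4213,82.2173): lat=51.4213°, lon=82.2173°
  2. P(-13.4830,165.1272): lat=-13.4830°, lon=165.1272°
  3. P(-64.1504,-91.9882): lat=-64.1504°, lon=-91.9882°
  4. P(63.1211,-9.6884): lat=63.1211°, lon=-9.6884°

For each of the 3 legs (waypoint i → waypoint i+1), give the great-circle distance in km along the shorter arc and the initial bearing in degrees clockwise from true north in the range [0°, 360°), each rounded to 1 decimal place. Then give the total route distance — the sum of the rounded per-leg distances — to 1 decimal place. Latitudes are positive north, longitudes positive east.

Leg 1: dist=10693.3 km, bearing=103.9°
Leg 2: dist=9271.4 km, bearing=154.7°
Leg 3: dist=15670.0 km, bearing=45.3°
Total: 35634.7 km

Leg 1: φ1=0.8974710, φ2=-0.2353227, Δφ=-1.1327937, Δλ=1.4470507 rad; a=sin²(Δφ/2)+cosφ1·cosφ2·sin²(Δλ/2)=0.5537113298; c=2·atan2(√a, √(1-a))=1.678426670; dist=6371·c=10693.256 ≈ 10693.3 km; running total=10693.3 km
Leg 1 bearing: y=sinΔλ·cosφ2=0.96500317, x=cosφ1·sinφ2-sinφ1·cosφ2·cosΔλ=-0.23922636; θ=atan2(y, x)=103.9231° ≈ 103.9°
Leg 2: φ1=-0.2353227, φ2=-1.1196357, Δφ=-0.8843130, Δλ=-4.4875103 rad; a=sin²(Δφ/2)+cosφ1·cosφ2·sin²(Δλ/2)=0.4423589762; c=2·atan2(√a, √(1-a))=1.455257391; dist=6371·c=9271.445 ≈ 9271.4 km; running total=19964.7 km
Leg 2 bearing: y=sinΔλ·cosφ2=0.42503209, x=cosφ1·sinφ2-sinφ1·cosφ2·cosΔλ=-0.89780720; θ=atan2(y, x)=154.6666° ≈ 154.7°
Leg 3: φ1=-1.1196357, φ2=1.1016710, Δφ=2.2213067, Δλ=1.4364025 rad; a=sin²(Δφ/2)+cosφ1·cosφ2·sin²(Δλ/2)=0.8881516001; c=2·atan2(√a, √(1-a))=2.459576189; dist=6371·c=15669.960 ≈ 15670.0 km; running total=35634.7 km
Leg 3 bearing: y=sinΔλ·cosφ2=0.44802950, x=cosφ1·sinφ2-sinφ1·cosφ2·cosΔλ=0.44342182; θ=atan2(y, x)=45.2961° ≈ 45.3°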